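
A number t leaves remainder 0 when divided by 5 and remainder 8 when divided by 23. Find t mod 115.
M = 5 × 23 = 115. M₁ = 23, y₁ ≡ 2 mod 5. M₂ = 5, y₂ ≡ 14 mod 23. t = 0×23×2 + 8×5×14 ≡ 100 mod 115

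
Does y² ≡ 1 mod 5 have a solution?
By Euler's criterion: 1^{2} ≡ 1 mod 5. Since this equals 1, 1 is a QR.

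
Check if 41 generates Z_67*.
ord_67(41) divides 66. For each prime q|66: 41^{33}≡66, 41^{22}≡29, 41^{6}≡15, none ≡ 1. So 41 has order 66 and is a primitive root mod 67.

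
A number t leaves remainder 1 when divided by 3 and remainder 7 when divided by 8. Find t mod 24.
M = 3 × 8 = 24. M₁ = 8, y₁ ≡ 2 mod 3. M₂ = 3, y₂ ≡ 3 mod 8. t = 1×8×2 + 7×3×3 ≡ 7 mod 24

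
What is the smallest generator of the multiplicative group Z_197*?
g = 2. Powers: [2, 4, 8, 16, 32, 64, 128, 59, ...] generates all 196 non-zero residues.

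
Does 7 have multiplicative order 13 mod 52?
Powers of 7 mod 52: 7^1≡7, 7^2≡49, 7^3≡31, 7^4≡9, 7^5≡11, 7^6≡25, 7^7≡19, 7^8≡29, 7^9≡47, 7^10≡17, 7^11≡15, 7^12≡1. Already 7^12≡1, so the order is 12 < 13. No, the actual order is 12.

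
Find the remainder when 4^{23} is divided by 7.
By Fermat: 4^{6} ≡ 1 mod 7. 23 = 3×6 + 5. So 4^{23} ≡ 4^{5} ≡ 2 mod 7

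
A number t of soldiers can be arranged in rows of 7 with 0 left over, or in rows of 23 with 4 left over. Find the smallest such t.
M = 7 × 23 = 161. M₁ = 23, y₁ ≡ 4 (mod 7). M₂ = 7, y₂ ≡ 10 (mod 23). t = 0×23×4 + 4×7×10 ≡ 119 (mod 161)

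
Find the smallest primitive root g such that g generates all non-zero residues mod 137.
g = 3. For each prime q|136: 3^{68}≡136, 3^{8}≡122, none ≡ 1, so ord_137(3) = 136 and 3 is a primitive root.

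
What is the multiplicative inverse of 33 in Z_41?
Since 41 is prime, by Fermat 33^(-1) ≡ 33^{39} ≡ 5 mod 41. Verify: 33 × 5 = 165 ≡ 1 mod 41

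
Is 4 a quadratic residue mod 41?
By Euler's criterion: 4^{20} ≡ 1 (mod 41). Since this equals 1, 4 is a QR.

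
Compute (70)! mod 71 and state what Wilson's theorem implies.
(70)! mod 71 = 70. Since this equals -1 (mod 71), Wilson confirms 71 is prime.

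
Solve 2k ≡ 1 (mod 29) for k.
Since 29 is prime, by Fermat 2^(-1) ≡ 2^{27} ≡ 15 (mod 29). Verify: 2 × 15 = 30 ≡ 1 (mod 29)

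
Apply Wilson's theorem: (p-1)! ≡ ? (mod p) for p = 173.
By Wilson's theorem, (172)! ≡ -1 ≡ 172 mod 173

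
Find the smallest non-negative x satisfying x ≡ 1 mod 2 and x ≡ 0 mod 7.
M = 2 × 7 = 14. M₁ = 7, y₁ ≡ 1 mod 2. M₂ = 2, y₂ ≡ 4 mod 7. x = 1×7×1 + 0×2×4 ≡ 7 mod 14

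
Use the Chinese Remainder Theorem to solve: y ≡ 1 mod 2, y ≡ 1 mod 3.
M = 2 × 3 = 6. M₁ = 3, y₁ ≡ 1 mod 2. M₂ = 2, y₂ ≡ 2 mod 3. y = 1×3×1 + 1×2×2 ≡ 1 mod 6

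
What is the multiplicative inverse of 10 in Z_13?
Since 13 is prime, by Fermat 10^(-1) ≡ 10^{11} ≡ 4 mod 13. Verify: 10 × 4 = 40 ≡ 1 mod 13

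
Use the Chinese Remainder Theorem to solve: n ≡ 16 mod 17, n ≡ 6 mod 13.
M = 17 × 13 = 221. M₁ = 13, y₁ ≡ 4 mod 17. M₂ = 17, y₂ ≡ 10 mod 13. n = 16×13×4 + 6×17×10 ≡ 84 mod 221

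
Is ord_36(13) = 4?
Powers of 13 mod 36: 13^1≡13, 13^2≡25, 13^3≡1. Already 13^3≡1, so the order is 3 < 4. No, the actual order is 3.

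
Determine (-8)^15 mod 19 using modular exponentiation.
By repeated squaring (mod 19): (-8)^{1}≡11, (-8)^{2}≡7, (-8)^{4}≡11, (-8)^{8}≡7. Then (-8)^{15} = (-8)^{8+4+2+1} ≡ 7 × 11 × 7 × 11 ≡ 1 (mod 19)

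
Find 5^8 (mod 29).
By repeated squaring (mod 29): 5^{1}≡5, 5^{2}≡25, 5^{4}≡16, 5^{8}≡24. So 5^{8} ≡ 24 (mod 29)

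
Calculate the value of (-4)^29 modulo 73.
By repeated squaring (mod 73): (-4)^{1}≡69, (-4)^{2}≡16, (-4)^{4}≡37, (-4)^{8}≡55, (-4)^{16}≡32. Then (-4)^{29} = (-4)^{16+8+4+1} ≡ 32 × 55 × 37 × 69 ≡ 57 (mod 73)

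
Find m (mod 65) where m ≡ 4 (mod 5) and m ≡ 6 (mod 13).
M = 5 × 13 = 65. M₁ = 13, y₁ ≡ 2 (mod 5). M₂ = 5, y₂ ≡ 8 (mod 13). m = 4×13×2 + 6×5×8 ≡ 19 (mod 65)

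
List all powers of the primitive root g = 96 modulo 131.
96^1, 96^2, ..., 96^{130} mod 131: [96, 46, 93, 20, 86, 3, 26, 7, 17, 60, 127, 9, 78, 21, 51, 49, 119, 27, 103, 63, 22, 16, 95, 81, 47, 58, 66, 48, 23, 112, 10, 43, 67, 13, 69, 74, 30, 129, 70, 39, 76, 91, 90, 125, 79, 117, 97, 11, 8, 113, 106, 89, 29, 33, 24, 77, 56, 5, 87, 99, 72, 100, 37, 15, 130, 35, 85, 38, 111, 45, 128, 105, 124, 114, 71, 4, 122, 53, 110, 80, 82, 12, 104, 28, 68, 109, 115, 36, 50, 84, 73, 65, 83, 108, 19, 121, 88, 64, 118, 62, 57, 101, 2, 61, 92, 55, 40, 41, 6, 52, 14, 34, 120, 123, 18, 25, 42, 102, 98, 107, 54, 75, 126, 44, 32, 59, 31, 94, 116, 1]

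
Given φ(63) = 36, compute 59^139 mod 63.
By Euler: 59^{36} ≡ 1 (mod 63) since gcd(59, 63) = 1. 139 = 3×36 + 31. So 59^{139} ≡ 59^{31} ≡ 59 (mod 63)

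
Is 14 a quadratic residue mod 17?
By Euler's criterion: 14^{8} ≡ 16 mod 17. Since this equals -1 (≡ 16), 14 is not a QR.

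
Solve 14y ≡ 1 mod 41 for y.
Since 41 is prime, by Fermat 14^(-1) ≡ 14^{39} ≡ 3 mod 41. Verify: 14 × 3 = 42 ≡ 1 mod 41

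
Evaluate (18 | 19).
(18/19) = 18^{9} mod 19 = -1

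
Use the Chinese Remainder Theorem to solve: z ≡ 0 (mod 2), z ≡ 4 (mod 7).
M = 2 × 7 = 14. M₁ = 7, y₁ ≡ 1 (mod 2). M₂ = 2, y₂ ≡ 4 (mod 7). z = 0×7×1 + 4×2×4 ≡ 4 (mod 14)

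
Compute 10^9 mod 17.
By repeated squaring mod 17: 10^{1}≡10, 10^{2}≡15, 10^{4}≡4, 10^{8}≡16. Then 10^{9} = 10^{8+1} ≡ 16 × 10 ≡ 7 mod 17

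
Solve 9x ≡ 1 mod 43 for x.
Since 43 is prime, by Fermat 9^(-1) ≡ 9^{41} ≡ 24 mod 43. Verify: 9 × 24 = 216 ≡ 1 mod 43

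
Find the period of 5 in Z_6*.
Powers of 5 mod 6: 5^1≡5, 5^2≡1. Order = 2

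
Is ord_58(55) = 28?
Powers of 55 mod 58: 55^1≡55, 55^2≡9, 55^3≡31, 55^4≡23, 55^5≡47, 55^6≡33, 55^7≡17, 55^8≡7, 55^9≡37, 55^10≡5, 55^11≡43, 55^12≡45, 55^13≡39, 55^14≡57, 55^15≡3, 55^16≡49, 55^17≡27, 55^18≡35, 55^19≡11, 55^20≡25, 55^21≡41, 55^22≡51, 55^23≡21, 55^24≡53, 55^25≡15, 55^26≡13, 55^27≡19, 55^28≡1. First k with 55^k≡1 is k=28. Yes, ord_58(55) = 28.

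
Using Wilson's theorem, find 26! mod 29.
(28)! = (26)! × (27) × (28) ≡ -1 mod 29. So (26)! ≡ -1 × [(28)(27)]^(-1) ≡ 14 mod 29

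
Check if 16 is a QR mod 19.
By Euler's criterion: 16^{9} ≡ 1 (mod 19). Since this equals 1, 16 is a QR.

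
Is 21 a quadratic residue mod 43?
By Euler's criterion: 21^{21} ≡ 1 mod 43. Since this equals 1, 21 is a QR.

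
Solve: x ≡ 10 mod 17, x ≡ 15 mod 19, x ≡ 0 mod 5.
M = 17 × 19 × 5 = 1615. M₁ = 95, y₁ ≡ 12 mod 17. M₂ = 85, y₂ ≡ 17 mod 19. M₃ = 323, y₃ ≡ 2 mod 5. x = 10×95×12 + 15×85×17 + 0×323×2 ≡ 775 mod 1615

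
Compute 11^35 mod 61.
By repeated squaring (mod 61): 11^{1}≡11, 11^{2}≡60, 11^{4}≡1, 11^{8}≡1, 11^{16}≡1, 11^{32}≡1. Then 11^{35} = 11^{32+2+1} ≡ 1 × 60 × 11 ≡ 50 (mod 61)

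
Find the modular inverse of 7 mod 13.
Since 13 is prime, by Fermat 7^(-1) ≡ 7^{11} ≡ 2 mod 13. Verify: 7 × 2 = 14 ≡ 1 mod 13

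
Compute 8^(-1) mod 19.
Since 19 is prime, by Fermat 8^(-1) ≡ 8^{17} ≡ 12 mod 19. Verify: 8 × 12 = 96 ≡ 1 mod 19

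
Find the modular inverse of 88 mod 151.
Since 151 is prime, by Fermat 88^(-1) ≡ 88^{149} ≡ 139 mod 151. Verify: 88 × 139 = 12232 ≡ 1 mod 151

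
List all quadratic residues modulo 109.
QRs mod 109: {1, 3, 4, 5, 7, 9, 12, 15, 16, 20, 21, 22, 25, 26, 27, 28, 29, 31, 34, 35, 36, 38, 43, 45, 46, 48, 49, 60, 61, 63, 64, 66, 71, 73, 74, 75, 78, 80, 81, 82, 83, 84, 87, 88, 89, 93, 94, 97, 100, 102, 104, 105, 106, 108}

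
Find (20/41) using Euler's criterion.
(20/41) = 20^{20} mod 41 = 1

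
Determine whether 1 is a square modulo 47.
By Euler's criterion: 1^{23} ≡ 1 mod 47. Since this equals 1, 1 is a QR.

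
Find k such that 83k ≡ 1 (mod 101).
Since 101 is prime, by Fermat 83^(-1) ≡ 83^{99} ≡ 28 (mod 101). Verify: 83 × 28 = 2324 ≡ 1 (mod 101)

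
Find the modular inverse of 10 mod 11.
Since 11 is prime, by Fermat 10^(-1) ≡ 10^{9} ≡ 10 (mod 11). Verify: 10 × 10 = 100 ≡ 1 (mod 11)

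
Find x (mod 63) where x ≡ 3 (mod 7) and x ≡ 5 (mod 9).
M = 7 × 9 = 63. M₁ = 9, y₁ ≡ 4 (mod 7). M₂ = 7, y₂ ≡ 4 (mod 9). x = 3×9×4 + 5×7×4 ≡ 59 (mod 63)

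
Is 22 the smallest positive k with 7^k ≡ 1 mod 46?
Powers of 7 mod 46: 7^1≡7, 7^2≡3, 7^3≡21, 7^4≡9, 7^5≡17, 7^6≡27, 7^7≡5, 7^8≡35, 7^9≡15, 7^10≡13, 7^11≡45, 7^12≡39, 7^13≡43, 7^14≡25, 7^15≡37, 7^16≡29, 7^17≡19, 7^18≡41, 7^19≡11, 7^20≡31, 7^21≡33, 7^22≡1. First k with 7^k≡1 is k=22. Yes, ord_46(7) = 22.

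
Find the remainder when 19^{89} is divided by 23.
By Fermat: 19^{22} ≡ 1 (mod 23). 89 = 4×22 + 1. So 19^{89} ≡ 19^{1} ≡ 19 (mod 23)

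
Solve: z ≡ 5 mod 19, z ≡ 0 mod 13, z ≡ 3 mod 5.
M = 19 × 13 × 5 = 1235. M₁ = 65, y₁ ≡ 12 mod 19. M₂ = 95, y₂ ≡ 10 mod 13. M₃ = 247, y₃ ≡ 3 mod 5. z = 5×65×12 + 0×95×10 + 3×247×3 ≡ 1183 mod 1235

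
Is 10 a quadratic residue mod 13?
By Euler's criterion: 10^{6} ≡ 1 (mod 13). Since this equals 1, 10 is a QR.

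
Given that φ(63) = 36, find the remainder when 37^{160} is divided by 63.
By Euler: 37^{36} ≡ 1 (mod 63) since gcd(37, 63) = 1. 160 = 4×36 + 16. So 37^{160} ≡ 37^{16} ≡ 37 (mod 63)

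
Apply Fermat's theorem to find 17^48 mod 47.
By Fermat: 17^{46} ≡ 1 mod 47. So 17^{48} = 17^{46} · 17^{2} ≡ 17^{2} ≡ 7 mod 47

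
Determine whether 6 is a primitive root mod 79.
ord_79(6) divides 78. For each prime q|78: 6^{39}≡78, 6^{26}≡55, 6^{6}≡46, none ≡ 1. So 6 has order 78 and is a primitive root mod 79.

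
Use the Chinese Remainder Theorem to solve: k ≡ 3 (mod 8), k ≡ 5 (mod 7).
M = 8 × 7 = 56. M₁ = 7, y₁ ≡ 7 (mod 8). M₂ = 8, y₂ ≡ 1 (mod 7). k = 3×7×7 + 5×8×1 ≡ 19 (mod 56)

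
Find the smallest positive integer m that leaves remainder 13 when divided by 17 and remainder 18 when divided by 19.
M = 17 × 19 = 323. M₁ = 19, y₁ ≡ 9 (mod 17). M₂ = 17, y₂ ≡ 9 (mod 19). m = 13×19×9 + 18×17×9 ≡ 132 (mod 323)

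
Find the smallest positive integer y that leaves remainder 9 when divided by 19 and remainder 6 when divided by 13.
M = 19 × 13 = 247. M₁ = 13, y₁ ≡ 3 mod 19. M₂ = 19, y₂ ≡ 11 mod 13. y = 9×13×3 + 6×19×11 ≡ 123 mod 247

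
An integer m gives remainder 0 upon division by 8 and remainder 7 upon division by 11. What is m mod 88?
M = 8 × 11 = 88. M₁ = 11, y₁ ≡ 3 mod 8. M₂ = 8, y₂ ≡ 7 mod 11. m = 0×11×3 + 7×8×7 ≡ 40 mod 88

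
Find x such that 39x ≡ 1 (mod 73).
Since 73 is prime, by Fermat 39^(-1) ≡ 39^{71} ≡ 15 (mod 73). Verify: 39 × 15 = 585 ≡ 1 (mod 73)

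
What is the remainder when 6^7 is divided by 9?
By repeated squaring (mod 9): 6^{1}≡6, 6^{2}≡0, 6^{4}≡0. Then 6^{7} = 6^{4+2+1} ≡ 0 × 0 × 6 ≡ 0 (mod 9)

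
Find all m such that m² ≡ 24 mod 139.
The square roots of 24 mod 139 are 118 and 21. Verify: 118² = 13924 ≡ 24 mod 139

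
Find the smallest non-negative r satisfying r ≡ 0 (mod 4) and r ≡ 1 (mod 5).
M = 4 × 5 = 20. M₁ = 5, y₁ ≡ 1 (mod 4). M₂ = 4, y₂ ≡ 4 (mod 5). r = 0×5×1 + 1×4×4 ≡ 16 (mod 20)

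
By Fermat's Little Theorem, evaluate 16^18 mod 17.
By Fermat: 16^{16} ≡ 1 (mod 17). So 16^{18} = 16^{16} · 16^{2} ≡ 16^{2} ≡ 1 (mod 17)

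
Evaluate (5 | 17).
(5/17) = 5^{8} mod 17 = -1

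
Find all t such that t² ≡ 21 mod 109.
The square roots of 21 mod 109 are 81 and 28. Verify: 81² = 6561 ≡ 21 mod 109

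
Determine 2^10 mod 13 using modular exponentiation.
By repeated squaring mod 13: 2^{1}≡2, 2^{2}≡4, 2^{4}≡3, 2^{8}≡9. Then 2^{10} = 2^{8+2} ≡ 9 × 4 ≡ 10 mod 13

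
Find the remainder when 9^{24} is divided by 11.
By Fermat: 9^{10} ≡ 1 (mod 11). 24 = 2×10 + 4. So 9^{24} ≡ 9^{4} ≡ 5 (mod 11)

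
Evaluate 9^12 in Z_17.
By repeated squaring (mod 17): 9^{1}≡9, 9^{2}≡13, 9^{4}≡16, 9^{8}≡1. Then 9^{12} = 9^{8+4} ≡ 1 × 16 ≡ 16 (mod 17)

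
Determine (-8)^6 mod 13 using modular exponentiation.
By repeated squaring (mod 13): (-8)^{1}≡5, (-8)^{2}≡12, (-8)^{4}≡1. Then (-8)^{6} = (-8)^{4+2} ≡ 1 × 12 ≡ 12 (mod 13)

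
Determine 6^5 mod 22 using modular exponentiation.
By repeated squaring mod 22: 6^{1}≡6, 6^{2}≡14, 6^{4}≡20. Then 6^{5} = 6^{4+1} ≡ 20 × 6 ≡ 10 mod 22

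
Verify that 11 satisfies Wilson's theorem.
(10)! mod 11 = 10. Since this equals -1 (mod 11), Wilson confirms 11 is prime.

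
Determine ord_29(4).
Powers of 4 mod 29: 4^1≡4, 4^2≡16, 4^3≡6, 4^4≡24, 4^5≡9, 4^6≡7, 4^7≡28, 4^8≡25, 4^9≡13, 4^10≡23, 4^11≡5, 4^12≡20, 4^13≡22, 4^14≡1. ord_29(4) = 14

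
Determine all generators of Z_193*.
There are φ(192) = 64 primitive roots mod 193: {5, 10, 15, 17, 19, 22, 26, 30, 34, 37, 38, 40, 41, 44, 45, 47, 51, 52, 53, 57, 58, 61, 66, 70, 73, 77, 78, 79, 80, 82, 90, 91, 102, 103, 111, 113, 114, 115, 116, 120, 123, 127, 132, 135, 136, 140, 141, 142, 146, 148, 149, 152, 153, 155, 156, 159, 163, 167, 171, 174, 176, 178, 183, 188}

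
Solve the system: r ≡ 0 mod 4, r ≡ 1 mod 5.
M = 4 × 5 = 20. M₁ = 5, y₁ ≡ 1 mod 4. M₂ = 4, y₂ ≡ 4 mod 5. r = 0×5×1 + 1×4×4 ≡ 16 mod 20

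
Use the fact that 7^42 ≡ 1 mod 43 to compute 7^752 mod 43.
By Fermat: 7^{42} ≡ 1 mod 43. 752 ≡ 38 mod 42. So 7^{752} ≡ 7^{38} ≡ 6 mod 43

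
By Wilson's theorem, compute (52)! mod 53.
By Wilson's theorem, (52)! ≡ -1 ≡ 52 mod 53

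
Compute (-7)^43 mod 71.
By repeated squaring (mod 71): (-7)^{1}≡64, (-7)^{2}≡49, (-7)^{4}≡58, (-7)^{8}≡27, (-7)^{16}≡19, (-7)^{32}≡6. Then (-7)^{43} = (-7)^{32+8+2+1} ≡ 6 × 27 × 49 × 64 ≡ 27 (mod 71)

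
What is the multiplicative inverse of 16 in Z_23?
Since 23 is prime, by Fermat 16^(-1) ≡ 16^{21} ≡ 13 mod 23. Verify: 16 × 13 = 208 ≡ 1 mod 23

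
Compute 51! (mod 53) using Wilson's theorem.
(52)! = (51)! × (52) ≡ -1 (mod 53). So (51)! ≡ -1 × (52)^(-1) ≡ (-1)×(-1) = 1 (mod 53)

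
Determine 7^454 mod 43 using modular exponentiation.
Using Fermat: 7^{42} ≡ 1 mod 43. 454 ≡ 34 mod 42. So 7^{454} ≡ 7^{34} ≡ 36 mod 43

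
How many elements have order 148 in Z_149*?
Number of primitive roots mod 149 = φ(p-1) = φ(148) = 72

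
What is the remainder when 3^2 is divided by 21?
3^{2} = 9 ≡ 9 (mod 21)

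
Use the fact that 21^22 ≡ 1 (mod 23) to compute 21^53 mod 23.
By Fermat: 21^{22} ≡ 1 (mod 23). 53 = 2×22 + 9. So 21^{53} ≡ 21^{9} ≡ 17 (mod 23)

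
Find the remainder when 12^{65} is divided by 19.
By Fermat: 12^{18} ≡ 1 (mod 19). 65 = 3×18 + 11. So 12^{65} ≡ 12^{11} ≡ 8 (mod 19)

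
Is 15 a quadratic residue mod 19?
By Euler's criterion: 15^{9} ≡ 18 mod 19. Since this equals -1 (≡ 18), 15 is not a QR.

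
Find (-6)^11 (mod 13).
By repeated squaring (mod 13): (-6)^{1}≡7, (-6)^{2}≡10, (-6)^{4}≡9, (-6)^{8}≡3. Then (-6)^{11} = (-6)^{8+2+1} ≡ 3 × 10 × 7 ≡ 2 (mod 13)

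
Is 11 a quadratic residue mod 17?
By Euler's criterion: 11^{8} ≡ 16 mod 17. Since this equals -1 (≡ 16), 11 is not a QR.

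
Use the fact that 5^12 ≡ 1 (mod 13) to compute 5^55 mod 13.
By Fermat: 5^{12} ≡ 1 (mod 13). 55 = 4×12 + 7. So 5^{55} ≡ 5^{7} ≡ 8 (mod 13)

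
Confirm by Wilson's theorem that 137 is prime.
(136)! mod 137 = 136. Since this equals -1 (mod 137), Wilson confirms 137 is prime.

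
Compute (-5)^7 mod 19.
By repeated squaring mod 19: (-5)^{1}≡14, (-5)^{2}≡6, (-5)^{4}≡17. Then (-5)^{7} = (-5)^{4+2+1} ≡ 17 × 6 × 14 ≡ 3 mod 19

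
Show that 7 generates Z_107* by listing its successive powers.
7^1, 7^2, ..., 7^{106} mod 107: [7, 49, 22, 47, 8, 56, 71, 69, 55, 64, 20, 33, 17, 12, 84, 53, 50, 29, 96, 30, 103, 79, 18, 19, 26, 75, 97, 37, 45, 101, 65, 27, 82, 39, 59, 92, 2, 14, 98, 44, 94, 16, 5, 35, 31, 3, 21, 40, 66, 34, 24, 61, 106, 100, 58, 85, 60, 99, 51, 36, 38, 52, 43, 87, 74, 90, 95, 23, 54, 57, 78, 11, 77, 4, 28, 89, 88, 81, 32, 10, 70, 62, 6, 42, 80, 25, 68, 48, 15, 105, 93, 9, 63, 13, 91, 102, 72, 76, 104, 86, 67, 41, 73, 83, 46, 1]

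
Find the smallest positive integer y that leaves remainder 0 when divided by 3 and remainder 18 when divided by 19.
M = 3 × 19 = 57. M₁ = 19, y₁ ≡ 1 (mod 3). M₂ = 3, y₂ ≡ 13 (mod 19). y = 0×19×1 + 18×3×13 ≡ 18 (mod 57)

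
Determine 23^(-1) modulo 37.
Since 37 is prime, by Fermat 23^(-1) ≡ 23^{35} ≡ 29 (mod 37). Verify: 23 × 29 = 667 ≡ 1 (mod 37)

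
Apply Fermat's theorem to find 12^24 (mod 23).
By Fermat: 12^{22} ≡ 1 (mod 23). So 12^{24} = 12^{22} · 12^{2} ≡ 12^{2} ≡ 6 (mod 23)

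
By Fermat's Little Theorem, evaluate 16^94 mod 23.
By Fermat: 16^{22} ≡ 1 mod 23. 94 = 4×22 + 6. So 16^{94} ≡ 16^{6} ≡ 4 mod 23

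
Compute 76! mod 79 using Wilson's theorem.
(78)! = (76)! × (77) × (78) ≡ -1 mod 79. So (76)! ≡ -1 × [(78)(77)]^(-1) ≡ 39 mod 79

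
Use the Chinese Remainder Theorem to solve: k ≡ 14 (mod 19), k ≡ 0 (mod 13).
M = 19 × 13 = 247. M₁ = 13, y₁ ≡ 3 (mod 19). M₂ = 19, y₂ ≡ 11 (mod 13). k = 14×13×3 + 0×19×11 ≡ 52 (mod 247)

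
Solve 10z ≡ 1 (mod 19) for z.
Since 19 is prime, by Fermat 10^(-1) ≡ 10^{17} ≡ 2 (mod 19). Verify: 10 × 2 = 20 ≡ 1 (mod 19)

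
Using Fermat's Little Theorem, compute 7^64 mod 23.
By Fermat: 7^{22} ≡ 1 (mod 23). 64 = 2×22 + 20. So 7^{64} ≡ 7^{20} ≡ 8 (mod 23)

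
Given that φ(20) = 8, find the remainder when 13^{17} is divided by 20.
By Euler: 13^{8} ≡ 1 (mod 20) since gcd(13, 20) = 1. 17 = 2×8 + 1. So 13^{17} ≡ 13^{1} ≡ 13 (mod 20)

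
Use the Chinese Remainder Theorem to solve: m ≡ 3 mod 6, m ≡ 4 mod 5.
M = 6 × 5 = 30. M₁ = 5, y₁ ≡ 5 mod 6. M₂ = 6, y₂ ≡ 1 mod 5. m = 3×5×5 + 4×6×1 ≡ 9 mod 30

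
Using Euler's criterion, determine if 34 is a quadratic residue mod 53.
By Euler's criterion: 34^{26} ≡ 52 (mod 53). Since this equals -1 (≡ 52), 34 is not a QR.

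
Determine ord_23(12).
Powers of 12 mod 23: 12^1≡12, 12^2≡6, 12^3≡3, 12^4≡13, 12^5≡18, 12^6≡9, 12^7≡16, 12^8≡8, 12^9≡4, 12^10≡2, 12^11≡1. So the order of 12 is 11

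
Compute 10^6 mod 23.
By repeated squaring mod 23: 10^{1}≡10, 10^{2}≡8, 10^{4}≡18. Then 10^{6} = 10^{4+2} ≡ 18 × 8 ≡ 6 mod 23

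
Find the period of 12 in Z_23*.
Powers of 12 mod 23: 12^1≡12, 12^2≡6, 12^3≡3, 12^4≡13, 12^5≡18, 12^6≡9, 12^7≡16, 12^8≡8, 12^9≡4, 12^10≡2, 12^11≡1. Order = 11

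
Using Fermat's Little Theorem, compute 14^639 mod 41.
By Fermat: 14^{40} ≡ 1 (mod 41). 639 ≡ 39 (mod 40). So 14^{639} ≡ 14^{39} ≡ 3 (mod 41)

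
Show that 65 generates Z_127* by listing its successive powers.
65^1, 65^2, ..., 65^{126} mod 127: [65, 34, 51, 13, 83, 61, 28, 42, 63, 31, 110, 38, 57, 22, 33, 113, 106, 32, 48, 72, 108, 35, 116, 47, 7, 74, 111, 103, 91, 73, 46, 69, 40, 60, 90, 8, 12, 18, 27, 104, 29, 107, 97, 82, 123, 121, 118, 50, 75, 49, 10, 15, 86, 2, 3, 68, 102, 26, 39, 122, 56, 84, 126, 62, 93, 76, 114, 44, 66, 99, 85, 64, 96, 17, 89, 70, 105, 94, 14, 21, 95, 79, 55, 19, 92, 11, 80, 120, 53, 16, 24, 36, 54, 81, 58, 87, 67, 37, 119, 115, 109, 100, 23, 98, 20, 30, 45, 4, 6, 9, 77, 52, 78, 117, 112, 41, 125, 124, 59, 25, 101, 88, 5, 71, 43, 1]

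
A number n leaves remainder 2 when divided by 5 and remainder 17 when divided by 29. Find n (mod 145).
M = 5 × 29 = 145. M₁ = 29, y₁ ≡ 4 (mod 5). M₂ = 5, y₂ ≡ 6 (mod 29). n = 2×29×4 + 17×5×6 ≡ 17 (mod 145)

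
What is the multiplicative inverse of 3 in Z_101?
Since 101 is prime, by Fermat 3^(-1) ≡ 3^{99} ≡ 34 mod 101. Verify: 3 × 34 = 102 ≡ 1 mod 101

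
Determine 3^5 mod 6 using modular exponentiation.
By repeated squaring mod 6: 3^{1}≡3, 3^{2}≡3, 3^{4}≡3. Then 3^{5} = 3^{4+1} ≡ 3 × 3 ≡ 3 mod 6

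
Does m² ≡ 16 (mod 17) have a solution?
By Euler's criterion: 16^{8} ≡ 1 (mod 17). Since this equals 1, 16 is a QR.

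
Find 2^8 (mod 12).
By repeated squaring (mod 12): 2^{1}≡2, 2^{2}≡4, 2^{4}≡4, 2^{8}≡4. So 2^{8} ≡ 4 (mod 12)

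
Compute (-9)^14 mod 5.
Using Fermat: (-9)^{4} ≡ 1 mod 5. 14 ≡ 2 mod 4. So (-9)^{14} ≡ (-9)^{2} ≡ 1 mod 5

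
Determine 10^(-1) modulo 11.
Since 11 is prime, by Fermat 10^(-1) ≡ 10^{9} ≡ 10 mod 11. Verify: 10 × 10 = 100 ≡ 1 mod 11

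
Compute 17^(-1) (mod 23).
Since 23 is prime, by Fermat 17^(-1) ≡ 17^{21} ≡ 19 (mod 23). Verify: 17 × 19 = 323 ≡ 1 (mod 23)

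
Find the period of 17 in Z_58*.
Powers of 17 mod 58: 17^1≡17, 17^2≡57, 17^3≡41, 17^4≡1. So the order of 17 is 4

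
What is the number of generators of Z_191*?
A prime p has φ(p-1) primitive roots; here φ(190) = 72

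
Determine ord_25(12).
Powers of 12 mod 25: 12^1≡12, 12^2≡19, 12^3≡3, 12^4≡11, 12^5≡7, 12^6≡9, 12^7≡8, 12^8≡21, 12^9≡2, 12^10≡24, 12^11≡13, 12^12≡6, 12^13≡22, 12^14≡14, 12^15≡18, 12^16≡16, 12^17≡17, 12^18≡4, 12^19≡23, 12^20≡1. Order = 20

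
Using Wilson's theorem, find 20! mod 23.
(22)! = (20)! × (21) × (22) ≡ -1 mod 23. So (20)! ≡ -1 × [(22)(21)]^(-1) ≡ 11 mod 23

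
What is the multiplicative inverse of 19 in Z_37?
Since 37 is prime, by Fermat 19^(-1) ≡ 19^{35} ≡ 2 mod 37. Verify: 19 × 2 = 38 ≡ 1 mod 37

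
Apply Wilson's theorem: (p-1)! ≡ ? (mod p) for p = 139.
By Wilson's theorem, (138)! ≡ -1 ≡ 138 (mod 139)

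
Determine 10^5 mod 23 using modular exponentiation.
By repeated squaring mod 23: 10^{1}≡10, 10^{2}≡8, 10^{4}≡18. Then 10^{5} = 10^{4+1} ≡ 18 × 10 ≡ 19 mod 23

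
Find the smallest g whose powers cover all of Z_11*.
g = 2. Powers: [2, 4, 8, 5, 10, 9, 7, 3, 6, 1] generates all 10 non-zero residues.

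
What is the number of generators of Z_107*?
A prime p has φ(p-1) primitive roots; here φ(106) = 52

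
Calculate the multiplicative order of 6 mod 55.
Powers of 6 mod 55: 6^1≡6, 6^2≡36, 6^3≡51, 6^4≡31, 6^5≡21, 6^6≡16, 6^7≡41, 6^8≡26, 6^9≡46, 6^10≡1. ord_55(6) = 10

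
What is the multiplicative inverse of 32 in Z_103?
Since 103 is prime, by Fermat 32^(-1) ≡ 32^{101} ≡ 29 (mod 103). Verify: 32 × 29 = 928 ≡ 1 (mod 103)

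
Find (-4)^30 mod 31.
Using Fermat: (-4)^{30} ≡ 1 mod 31. 30 ≡ 0 mod 30. So (-4)^{30} ≡ (-4)^{0} ≡ 1 mod 31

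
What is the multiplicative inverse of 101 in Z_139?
Since 139 is prime, by Fermat 101^(-1) ≡ 101^{137} ≡ 128 (mod 139). Verify: 101 × 128 = 12928 ≡ 1 (mod 139)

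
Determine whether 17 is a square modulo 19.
By Euler's criterion: 17^{9} ≡ 1 (mod 19). Since this equals 1, 17 is a QR.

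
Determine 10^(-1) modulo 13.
Since 13 is prime, by Fermat 10^(-1) ≡ 10^{11} ≡ 4 (mod 13). Verify: 10 × 4 = 40 ≡ 1 (mod 13)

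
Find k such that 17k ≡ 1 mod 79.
Since 79 is prime, by Fermat 17^(-1) ≡ 17^{77} ≡ 14 mod 79. Verify: 17 × 14 = 238 ≡ 1 mod 79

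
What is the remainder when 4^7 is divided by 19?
By repeated squaring mod 19: 4^{1}≡4, 4^{2}≡16, 4^{4}≡9. Then 4^{7} = 4^{4+2+1} ≡ 9 × 16 × 4 ≡ 6 mod 19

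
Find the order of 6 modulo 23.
Powers of 6 mod 23: 6^1≡6, 6^2≡13, 6^3≡9, 6^4≡8, 6^5≡2, 6^6≡12, 6^7≡3, 6^8≡18, 6^9≡16, 6^10≡4, 6^11≡1. Order = 11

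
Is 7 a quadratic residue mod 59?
By Euler's criterion: 7^{29} ≡ 1 mod 59. Since this equals 1, 7 is a QR.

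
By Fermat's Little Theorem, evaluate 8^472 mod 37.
By Fermat: 8^{36} ≡ 1 mod 37. 472 ≡ 4 mod 36. So 8^{472} ≡ 8^{4} ≡ 26 mod 37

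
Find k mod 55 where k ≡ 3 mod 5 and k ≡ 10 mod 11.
M = 5 × 11 = 55. M₁ = 11, y₁ ≡ 1 mod 5. M₂ = 5, y₂ ≡ 9 mod 11. k = 3×11×1 + 10×5×9 ≡ 43 mod 55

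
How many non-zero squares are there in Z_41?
For prime 41, there are (p-1)/2 = (41-1)/2 = 20 quadratic residues (excluding 0).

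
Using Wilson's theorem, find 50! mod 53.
(52)! = (50)! × (51) × (52) ≡ -1 mod 53. So (50)! ≡ -1 × [(52)(51)]^(-1) ≡ 26 mod 53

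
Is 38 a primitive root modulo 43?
38^{21} ≡ 1 (mod 43) and 21 < 42, so ord_43(38) = 21 ≠ 42 and 38 is not a primitive root.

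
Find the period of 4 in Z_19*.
Powers of 4 mod 19: 4^1≡4, 4^2≡16, 4^3≡7, 4^4≡9, 4^5≡17, 4^6≡11, 4^7≡6, 4^8≡5, 4^9≡1. ord_19(4) = 9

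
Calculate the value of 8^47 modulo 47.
Using Fermat: 8^{46} ≡ 1 (mod 47). 47 ≡ 1 (mod 46). So 8^{47} ≡ 8^{1} ≡ 8 (mod 47)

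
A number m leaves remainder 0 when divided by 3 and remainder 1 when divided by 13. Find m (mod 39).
M = 3 × 13 = 39. M₁ = 13, y₁ ≡ 1 (mod 3). M₂ = 3, y₂ ≡ 9 (mod 13). m = 0×13×1 + 1×3×9 ≡ 27 (mod 39)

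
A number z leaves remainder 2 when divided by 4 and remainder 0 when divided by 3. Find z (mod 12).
M = 4 × 3 = 12. M₁ = 3, y₁ ≡ 3 (mod 4). M₂ = 4, y₂ ≡ 1 (mod 3). z = 2×3×3 + 0×4×1 ≡ 6 (mod 12)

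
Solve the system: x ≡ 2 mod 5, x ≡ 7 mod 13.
M = 5 × 13 = 65. M₁ = 13, y₁ ≡ 2 mod 5. M₂ = 5, y₂ ≡ 8 mod 13. x = 2×13×2 + 7×5×8 ≡ 7 mod 65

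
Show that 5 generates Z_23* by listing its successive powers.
5^1, 5^2, ..., 5^{22} mod 23: [5, 2, 10, 4, 20, 8, 17, 16, 11, 9, 22, 18, 21, 13, 19, 3, 15, 6, 7, 12, 14, 1]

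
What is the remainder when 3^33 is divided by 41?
By repeated squaring mod 41: 3^{1}≡3, 3^{2}≡9, 3^{4}≡40, 3^{8}≡1, 3^{16}≡1, 3^{32}≡1. Then 3^{33} = 3^{32+1} ≡ 1 × 3 ≡ 3 mod 41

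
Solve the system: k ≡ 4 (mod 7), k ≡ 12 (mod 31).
M = 7 × 31 = 217. M₁ = 31, y₁ ≡ 5 (mod 7). M₂ = 7, y₂ ≡ 9 (mod 31). k = 4×31×5 + 12×7×9 ≡ 74 (mod 217)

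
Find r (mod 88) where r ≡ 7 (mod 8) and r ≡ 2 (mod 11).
M = 8 × 11 = 88. M₁ = 11, y₁ ≡ 3 (mod 8). M₂ = 8, y₂ ≡ 7 (mod 11). r = 7×11×3 + 2×8×7 ≡ 79 (mod 88)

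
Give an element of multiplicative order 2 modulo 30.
11 has order 2 mod 30 since 11^{2} ≡ 1 (mod 30) and no smaller power works.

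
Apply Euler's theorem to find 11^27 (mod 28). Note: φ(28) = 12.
By Euler: 11^{12} ≡ 1 (mod 28) since gcd(11, 28) = 1. 27 = 2×12 + 3. So 11^{27} ≡ 11^{3} ≡ 15 (mod 28)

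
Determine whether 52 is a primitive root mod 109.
ord_109(52) divides 108. For each prime q|108: 52^{54}≡108, 52^{36}≡63, none ≡ 1. So 52 has order 108 and is a primitive root mod 109.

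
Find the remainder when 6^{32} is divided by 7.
By Fermat: 6^{6} ≡ 1 (mod 7). 32 = 5×6 + 2. So 6^{32} ≡ 6^{2} ≡ 1 (mod 7)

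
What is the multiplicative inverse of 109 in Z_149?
Since 149 is prime, by Fermat 109^(-1) ≡ 109^{147} ≡ 108 mod 149. Verify: 109 × 108 = 11772 ≡ 1 mod 149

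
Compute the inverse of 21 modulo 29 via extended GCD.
Extended GCD: 21(-11) + 29(8) = 1. So 21^(-1) ≡ -11 ≡ 18 mod 29. Verify: 21 × 18 = 378 ≡ 1 mod 29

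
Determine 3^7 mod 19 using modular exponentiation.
By repeated squaring (mod 19): 3^{1}≡3, 3^{2}≡9, 3^{4}≡5. Then 3^{7} = 3^{4+2+1} ≡ 5 × 9 × 3 ≡ 2 (mod 19)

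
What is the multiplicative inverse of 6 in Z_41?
Since 41 is prime, by Fermat 6^(-1) ≡ 6^{39} ≡ 7 mod 41. Verify: 6 × 7 = 42 ≡ 1 mod 41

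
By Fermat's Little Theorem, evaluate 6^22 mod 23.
By Fermat's Little Theorem, 6^{22} ≡ 1 mod 23 since 23 is prime and gcd(6, 23) = 1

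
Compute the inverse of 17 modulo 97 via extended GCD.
Extended GCD: 17(40) + 97(-7) = 1. So 17^(-1) ≡ 40 mod 97. Verify: 17 × 40 = 680 ≡ 1 mod 97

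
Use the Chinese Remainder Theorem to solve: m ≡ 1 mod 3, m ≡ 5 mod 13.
M = 3 × 13 = 39. M₁ = 13, y₁ ≡ 1 mod 3. M₂ = 3, y₂ ≡ 9 mod 13. m = 1×13×1 + 5×3×9 ≡ 31 mod 39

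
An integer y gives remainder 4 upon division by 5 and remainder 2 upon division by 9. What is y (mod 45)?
M = 5 × 9 = 45. M₁ = 9, y₁ ≡ 4 (mod 5). M₂ = 5, y₂ ≡ 2 (mod 9). y = 4×9×4 + 2×5×2 ≡ 29 (mod 45)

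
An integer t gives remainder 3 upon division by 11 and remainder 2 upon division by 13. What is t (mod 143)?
M = 11 × 13 = 143. M₁ = 13, y₁ ≡ 6 (mod 11). M₂ = 11, y₂ ≡ 6 (mod 13). t = 3×13×6 + 2×11×6 ≡ 80 (mod 143)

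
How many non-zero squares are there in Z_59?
Exactly half the non-zero residues mod a prime are QRs: (59-1)/2 = 29.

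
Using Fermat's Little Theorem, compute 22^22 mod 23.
By Fermat's Little Theorem, 22^{22} ≡ 1 (mod 23) since 23 is prime and gcd(22, 23) = 1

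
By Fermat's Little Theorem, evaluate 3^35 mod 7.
By Fermat: 3^{6} ≡ 1 mod 7. 35 = 5×6 + 5. So 3^{35} ≡ 3^{5} ≡ 5 mod 7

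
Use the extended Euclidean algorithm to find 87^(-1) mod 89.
Extended GCD: 87(44) + 89(-43) = 1. So 87^(-1) ≡ 44 mod 89. Verify: 87 × 44 = 3828 ≡ 1 mod 89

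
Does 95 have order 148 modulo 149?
95^{37} ≡ 1 mod 149 and 37 < 148, so ord_149(95) = 37 ≠ 148 and 95 is not a primitive root.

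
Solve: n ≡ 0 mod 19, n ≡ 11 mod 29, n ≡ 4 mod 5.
M = 19 × 29 × 5 = 2755. M₁ = 145, y₁ ≡ 8 mod 19. M₂ = 95, y₂ ≡ 11 mod 29. M₃ = 551, y₃ ≡ 1 mod 5. n = 0×145×8 + 11×95×11 + 4×551×1 ≡ 2679 mod 2755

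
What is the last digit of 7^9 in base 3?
Using Fermat: 7^{2} ≡ 1 mod 3. 9 ≡ 1 mod 2. So 7^{9} ≡ 7^{1} ≡ 1 mod 3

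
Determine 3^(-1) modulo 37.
Since 37 is prime, by Fermat 3^(-1) ≡ 3^{35} ≡ 25 (mod 37). Verify: 3 × 25 = 75 ≡ 1 (mod 37)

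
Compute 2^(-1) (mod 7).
Since 7 is prime, by Fermat 2^(-1) ≡ 2^{5} ≡ 4 (mod 7). Verify: 2 × 4 = 8 ≡ 1 (mod 7)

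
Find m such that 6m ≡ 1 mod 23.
Since 23 is prime, by Fermat 6^(-1) ≡ 6^{21} ≡ 4 mod 23. Verify: 6 × 4 = 24 ≡ 1 mod 23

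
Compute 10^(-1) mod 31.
Since 31 is prime, by Fermat 10^(-1) ≡ 10^{29} ≡ 28 mod 31. Verify: 10 × 28 = 280 ≡ 1 mod 31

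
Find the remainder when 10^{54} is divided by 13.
By Fermat: 10^{12} ≡ 1 (mod 13). 54 = 4×12 + 6. So 10^{54} ≡ 10^{6} ≡ 1 (mod 13)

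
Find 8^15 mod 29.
By repeated squaring mod 29: 8^{1}≡8, 8^{2}≡6, 8^{4}≡7, 8^{8}≡20. Then 8^{15} = 8^{8+4+2+1} ≡ 20 × 7 × 6 × 8 ≡ 21 mod 29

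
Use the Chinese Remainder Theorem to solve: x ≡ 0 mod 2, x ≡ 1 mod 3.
M = 2 × 3 = 6. M₁ = 3, y₁ ≡ 1 mod 2. M₂ = 2, y₂ ≡ 2 mod 3. x = 0×3×1 + 1×2×2 ≡ 4 mod 6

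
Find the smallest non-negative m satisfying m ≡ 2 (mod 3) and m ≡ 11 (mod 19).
M = 3 × 19 = 57. M₁ = 19, y₁ ≡ 1 (mod 3). M₂ = 3, y₂ ≡ 13 (mod 19). m = 2×19×1 + 11×3×13 ≡ 11 (mod 57)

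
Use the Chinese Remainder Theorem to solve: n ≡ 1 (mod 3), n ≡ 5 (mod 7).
M = 3 × 7 = 21. M₁ = 7, y₁ ≡ 1 (mod 3). M₂ = 3, y₂ ≡ 5 (mod 7). n = 1×7×1 + 5×3×5 ≡ 19 (mod 21)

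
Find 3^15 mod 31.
By repeated squaring mod 31: 3^{1}≡3, 3^{2}≡9, 3^{4}≡19, 3^{8}≡20. Then 3^{15} = 3^{8+4+2+1} ≡ 20 × 19 × 9 × 3 ≡ 30 mod 31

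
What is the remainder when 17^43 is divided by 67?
By repeated squaring mod 67: 17^{1}≡17, 17^{2}≡21, 17^{4}≡39, 17^{8}≡47, 17^{16}≡65, 17^{32}≡4. Then 17^{43} = 17^{32+8+2+1} ≡ 4 × 47 × 21 × 17 ≡ 49 mod 67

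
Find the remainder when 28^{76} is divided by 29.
By Fermat: 28^{28} ≡ 1 (mod 29). 76 = 2×28 + 20. So 28^{76} ≡ 28^{20} ≡ 1 (mod 29)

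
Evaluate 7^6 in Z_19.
By repeated squaring (mod 19): 7^{1}≡7, 7^{2}≡11, 7^{4}≡7. Then 7^{6} = 7^{4+2} ≡ 7 × 11 ≡ 1 (mod 19)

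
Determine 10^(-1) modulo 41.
Since 41 is prime, by Fermat 10^(-1) ≡ 10^{39} ≡ 37 mod 41. Verify: 10 × 37 = 370 ≡ 1 mod 41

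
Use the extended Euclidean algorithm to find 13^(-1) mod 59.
Extended GCD: 13(-9) + 59(2) = 1. So 13^(-1) ≡ -9 ≡ 50 (mod 59). Verify: 13 × 50 = 650 ≡ 1 (mod 59)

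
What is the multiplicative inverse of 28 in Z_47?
Since 47 is prime, by Fermat 28^(-1) ≡ 28^{45} ≡ 42 mod 47. Verify: 28 × 42 = 1176 ≡ 1 mod 47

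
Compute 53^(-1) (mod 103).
Since 103 is prime, by Fermat 53^(-1) ≡ 53^{101} ≡ 35 (mod 103). Verify: 53 × 35 = 1855 ≡ 1 (mod 103)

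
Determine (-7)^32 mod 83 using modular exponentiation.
By repeated squaring mod 83: (-7)^{1}≡76, (-7)^{2}≡49, (-7)^{4}≡77, (-7)^{8}≡36, (-7)^{16}≡51, (-7)^{32}≡28. So (-7)^{32} ≡ 28 mod 83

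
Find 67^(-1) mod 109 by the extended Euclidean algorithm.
Extended GCD: 67(-13) + 109(8) = 1. So 67^(-1) ≡ -13 ≡ 96 mod 109. Verify: 67 × 96 = 6432 ≡ 1 mod 109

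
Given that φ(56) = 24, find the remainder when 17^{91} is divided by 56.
By Euler: 17^{24} ≡ 1 (mod 56) since gcd(17, 56) = 1. 91 = 3×24 + 19. So 17^{91} ≡ 17^{19} ≡ 17 (mod 56)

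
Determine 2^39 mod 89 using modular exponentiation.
By repeated squaring mod 89: 2^{1}≡2, 2^{2}≡4, 2^{4}≡16, 2^{8}≡78, 2^{16}≡32, 2^{32}≡45. Then 2^{39} = 2^{32+4+2+1} ≡ 45 × 16 × 4 × 2 ≡ 64 mod 89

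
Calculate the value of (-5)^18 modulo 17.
Using Fermat: (-5)^{16} ≡ 1 mod 17. 18 ≡ 2 mod 16. So (-5)^{18} ≡ (-5)^{2} ≡ 8 mod 17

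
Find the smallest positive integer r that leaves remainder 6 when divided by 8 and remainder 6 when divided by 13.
M = 8 × 13 = 104. M₁ = 13, y₁ ≡ 5 (mod 8). M₂ = 8, y₂ ≡ 5 (mod 13). r = 6×13×5 + 6×8×5 ≡ 6 (mod 104)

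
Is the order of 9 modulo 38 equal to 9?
Powers of 9 mod 38: 9^1≡9, 9^2≡5, 9^3≡7, 9^4≡25, 9^5≡35, 9^6≡11, 9^7≡23, 9^8≡17, 9^9≡1. First k with 9^k≡1 is k=9. Yes, ord_38(9) = 9.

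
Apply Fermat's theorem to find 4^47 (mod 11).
By Fermat: 4^{10} ≡ 1 (mod 11). 47 = 4×10 + 7. So 4^{47} ≡ 4^{7} ≡ 5 (mod 11)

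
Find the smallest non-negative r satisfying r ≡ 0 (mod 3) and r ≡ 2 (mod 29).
M = 3 × 29 = 87. M₁ = 29, y₁ ≡ 2 (mod 3). M₂ = 3, y₂ ≡ 10 (mod 29). r = 0×29×2 + 2×3×10 ≡ 60 (mod 87)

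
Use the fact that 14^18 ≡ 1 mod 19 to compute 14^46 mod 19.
By Fermat: 14^{18} ≡ 1 mod 19. 46 = 2×18 + 10. So 14^{46} ≡ 14^{10} ≡ 5 mod 19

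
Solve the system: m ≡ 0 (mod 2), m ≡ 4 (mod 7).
M = 2 × 7 = 14. M₁ = 7, y₁ ≡ 1 (mod 2). M₂ = 2, y₂ ≡ 4 (mod 7). m = 0×7×1 + 4×2×4 ≡ 4 (mod 14)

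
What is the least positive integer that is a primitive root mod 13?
g = 2. For each prime q|12: 2^{6}≡12, 2^{4}≡3, none ≡ 1, so ord_13(2) = 12 and 2 is a primitive root.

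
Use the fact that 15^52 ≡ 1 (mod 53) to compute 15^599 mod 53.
By Fermat: 15^{52} ≡ 1 (mod 53). 599 ≡ 27 (mod 52). So 15^{599} ≡ 15^{27} ≡ 15 (mod 53)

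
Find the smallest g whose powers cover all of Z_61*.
g = 2. For each prime q|60: 2^{30}≡60, 2^{20}≡47, 2^{12}≡9, none ≡ 1, so ord_61(2) = 60 and 2 is a primitive root.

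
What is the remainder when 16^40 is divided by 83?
By repeated squaring (mod 83): 16^{1}≡16, 16^{2}≡7, 16^{4}≡49, 16^{8}≡77, 16^{16}≡36, 16^{32}≡51. Then 16^{40} = 16^{32+8} ≡ 51 × 77 ≡ 26 (mod 83)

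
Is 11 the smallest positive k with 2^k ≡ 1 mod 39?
Powers of 2 mod 39: 2^1≡2, 2^2≡4, 2^3≡8, 2^4≡16, 2^5≡32, 2^6≡25, 2^7≡11, 2^8≡22, 2^9≡5, 2^10≡10, 2^11≡20, 2^12≡1. 2^11≡20≢1, so ord ≠ 11. No, the actual order is 12.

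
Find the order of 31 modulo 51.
Powers of 31 mod 51: 31^1≡31, 31^2≡43, 31^3≡7, 31^4≡13, 31^5≡46, 31^6≡49, 31^7≡40, 31^8≡16, 31^9≡37, 31^10≡25, 31^11≡10, 31^12≡4, 31^13≡22, 31^14≡19, 31^15≡28, 31^16≡1. So the order of 31 is 16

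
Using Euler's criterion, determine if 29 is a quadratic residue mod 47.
By Euler's criterion: 29^{23} ≡ 46 mod 47. Since this equals -1 (≡ 46), 29 is not a QR.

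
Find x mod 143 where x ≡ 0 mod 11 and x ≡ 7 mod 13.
M = 11 × 13 = 143. M₁ = 13, y₁ ≡ 6 mod 11. M₂ = 11, y₂ ≡ 6 mod 13. x = 0×13×6 + 7×11×6 ≡ 33 mod 143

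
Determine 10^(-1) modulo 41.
Since 41 is prime, by Fermat 10^(-1) ≡ 10^{39} ≡ 37 (mod 41). Verify: 10 × 37 = 370 ≡ 1 (mod 41)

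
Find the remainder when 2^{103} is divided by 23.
By Fermat: 2^{22} ≡ 1 mod 23. 103 = 4×22 + 15. So 2^{103} ≡ 2^{15} ≡ 16 mod 23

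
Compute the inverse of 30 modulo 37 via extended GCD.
Extended GCD: 30(-16) + 37(13) = 1. So 30^(-1) ≡ -16 ≡ 21 (mod 37). Verify: 30 × 21 = 630 ≡ 1 (mod 37)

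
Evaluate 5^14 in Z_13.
Using Fermat: 5^{12} ≡ 1 (mod 13). 14 ≡ 2 (mod 12). So 5^{14} ≡ 5^{2} ≡ 12 (mod 13)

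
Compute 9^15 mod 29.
By repeated squaring mod 29: 9^{1}≡9, 9^{2}≡23, 9^{4}≡7, 9^{8}≡20. Then 9^{15} = 9^{8+4+2+1} ≡ 20 × 7 × 23 × 9 ≡ 9 mod 29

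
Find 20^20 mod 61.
By repeated squaring mod 61: 20^{1}≡20, 20^{2}≡34, 20^{4}≡58, 20^{8}≡9, 20^{16}≡20. Then 20^{20} = 20^{16+4} ≡ 20 × 58 ≡ 1 mod 61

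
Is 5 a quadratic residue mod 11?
By Euler's criterion: 5^{5} ≡ 1 (mod 11). Since this equals 1, 5 is a QR.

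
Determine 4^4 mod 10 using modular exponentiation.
4^{4} = 256 ≡ 6 mod 10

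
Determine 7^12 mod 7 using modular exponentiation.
By repeated squaring (mod 7): 7^{1}≡0, 7^{2}≡0, 7^{4}≡0, 7^{8}≡0. Then 7^{12} = 7^{8+4} ≡ 0 × 0 ≡ 0 (mod 7)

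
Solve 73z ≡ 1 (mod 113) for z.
Since 113 is prime, by Fermat 73^(-1) ≡ 73^{111} ≡ 48 (mod 113). Verify: 73 × 48 = 3504 ≡ 1 (mod 113)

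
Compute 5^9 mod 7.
Using Fermat: 5^{6} ≡ 1 mod 7. 9 ≡ 3 mod 6. So 5^{9} ≡ 5^{3} ≡ 6 mod 7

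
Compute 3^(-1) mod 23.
Since 23 is prime, by Fermat 3^(-1) ≡ 3^{21} ≡ 8 mod 23. Verify: 3 × 8 = 24 ≡ 1 mod 23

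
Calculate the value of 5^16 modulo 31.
By repeated squaring mod 31: 5^{1}≡5, 5^{2}≡25, 5^{4}≡5, 5^{8}≡25, 5^{16}≡5. So 5^{16} ≡ 5 mod 31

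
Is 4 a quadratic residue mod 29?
By Euler's criterion: 4^{14} ≡ 1 mod 29. Since this equals 1, 4 is a QR.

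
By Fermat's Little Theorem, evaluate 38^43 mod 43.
By Fermat: 38^{42} ≡ 1 (mod 43). So 38^{43} = 38^{42} · 38^{1} ≡ 38^{1} ≡ 38 (mod 43)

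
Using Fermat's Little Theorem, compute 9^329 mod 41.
By Fermat: 9^{40} ≡ 1 (mod 41). 329 ≡ 9 (mod 40). So 9^{329} ≡ 9^{9} ≡ 9 (mod 41)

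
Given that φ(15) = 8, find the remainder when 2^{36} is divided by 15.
By Euler: 2^{8} ≡ 1 (mod 15) since gcd(2, 15) = 1. 36 = 4×8 + 4. So 2^{36} ≡ 2^{4} ≡ 1 (mod 15)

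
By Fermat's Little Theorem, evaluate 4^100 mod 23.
By Fermat: 4^{22} ≡ 1 (mod 23). 100 = 4×22 + 12. So 4^{100} ≡ 4^{12} ≡ 4 (mod 23)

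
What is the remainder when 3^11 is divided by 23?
By repeated squaring mod 23: 3^{1}≡3, 3^{2}≡9, 3^{4}≡12, 3^{8}≡6. Then 3^{11} = 3^{8+2+1} ≡ 6 × 9 × 3 ≡ 1 mod 23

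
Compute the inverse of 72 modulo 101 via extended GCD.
Extended GCD: 72(-7) + 101(5) = 1. So 72^(-1) ≡ -7 ≡ 94 mod 101. Verify: 72 × 94 = 6768 ≡ 1 mod 101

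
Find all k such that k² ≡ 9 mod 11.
The square roots of 9 mod 11 are 3 and 8. Verify: 3² = 9 ≡ 9 mod 11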